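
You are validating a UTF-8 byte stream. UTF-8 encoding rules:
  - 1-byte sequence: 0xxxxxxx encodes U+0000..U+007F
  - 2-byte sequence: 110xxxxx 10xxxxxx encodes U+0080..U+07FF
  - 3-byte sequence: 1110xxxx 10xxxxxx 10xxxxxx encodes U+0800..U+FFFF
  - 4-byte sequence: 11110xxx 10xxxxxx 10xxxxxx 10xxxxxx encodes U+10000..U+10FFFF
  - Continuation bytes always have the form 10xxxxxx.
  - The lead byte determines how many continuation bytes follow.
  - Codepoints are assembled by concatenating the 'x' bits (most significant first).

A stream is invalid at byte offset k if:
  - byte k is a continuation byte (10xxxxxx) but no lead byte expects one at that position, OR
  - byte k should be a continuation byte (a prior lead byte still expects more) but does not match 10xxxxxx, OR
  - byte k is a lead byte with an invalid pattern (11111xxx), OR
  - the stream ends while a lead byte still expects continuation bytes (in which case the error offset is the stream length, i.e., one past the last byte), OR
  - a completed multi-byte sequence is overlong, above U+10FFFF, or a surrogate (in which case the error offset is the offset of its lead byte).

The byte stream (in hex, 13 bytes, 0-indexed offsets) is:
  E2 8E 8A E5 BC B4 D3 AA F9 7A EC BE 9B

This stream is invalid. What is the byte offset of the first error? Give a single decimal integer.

Answer: 8

Derivation:
Byte[0]=E2: 3-byte lead, need 2 cont bytes. acc=0x2
Byte[1]=8E: continuation. acc=(acc<<6)|0x0E=0x8E
Byte[2]=8A: continuation. acc=(acc<<6)|0x0A=0x238A
Completed: cp=U+238A (starts at byte 0)
Byte[3]=E5: 3-byte lead, need 2 cont bytes. acc=0x5
Byte[4]=BC: continuation. acc=(acc<<6)|0x3C=0x17C
Byte[5]=B4: continuation. acc=(acc<<6)|0x34=0x5F34
Completed: cp=U+5F34 (starts at byte 3)
Byte[6]=D3: 2-byte lead, need 1 cont bytes. acc=0x13
Byte[7]=AA: continuation. acc=(acc<<6)|0x2A=0x4EA
Completed: cp=U+04EA (starts at byte 6)
Byte[8]=F9: INVALID lead byte (not 0xxx/110x/1110/11110)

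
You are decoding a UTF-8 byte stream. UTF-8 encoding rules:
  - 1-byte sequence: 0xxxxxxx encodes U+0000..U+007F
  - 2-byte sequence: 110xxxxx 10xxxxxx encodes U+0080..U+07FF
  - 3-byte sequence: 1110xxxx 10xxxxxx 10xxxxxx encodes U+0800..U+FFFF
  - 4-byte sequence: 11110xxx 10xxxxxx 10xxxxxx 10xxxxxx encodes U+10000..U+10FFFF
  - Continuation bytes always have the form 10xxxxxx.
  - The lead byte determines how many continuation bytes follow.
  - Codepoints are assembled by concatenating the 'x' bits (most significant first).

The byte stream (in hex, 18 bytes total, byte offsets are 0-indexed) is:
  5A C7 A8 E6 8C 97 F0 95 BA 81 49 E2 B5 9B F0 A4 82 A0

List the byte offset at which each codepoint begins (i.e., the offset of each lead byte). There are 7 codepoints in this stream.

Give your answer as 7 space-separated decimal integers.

Answer: 0 1 3 6 10 11 14

Derivation:
Byte[0]=5A: 1-byte ASCII. cp=U+005A
Byte[1]=C7: 2-byte lead, need 1 cont bytes. acc=0x7
Byte[2]=A8: continuation. acc=(acc<<6)|0x28=0x1E8
Completed: cp=U+01E8 (starts at byte 1)
Byte[3]=E6: 3-byte lead, need 2 cont bytes. acc=0x6
Byte[4]=8C: continuation. acc=(acc<<6)|0x0C=0x18C
Byte[5]=97: continuation. acc=(acc<<6)|0x17=0x6317
Completed: cp=U+6317 (starts at byte 3)
Byte[6]=F0: 4-byte lead, need 3 cont bytes. acc=0x0
Byte[7]=95: continuation. acc=(acc<<6)|0x15=0x15
Byte[8]=BA: continuation. acc=(acc<<6)|0x3A=0x57A
Byte[9]=81: continuation. acc=(acc<<6)|0x01=0x15E81
Completed: cp=U+15E81 (starts at byte 6)
Byte[10]=49: 1-byte ASCII. cp=U+0049
Byte[11]=E2: 3-byte lead, need 2 cont bytes. acc=0x2
Byte[12]=B5: continuation. acc=(acc<<6)|0x35=0xB5
Byte[13]=9B: continuation. acc=(acc<<6)|0x1B=0x2D5B
Completed: cp=U+2D5B (starts at byte 11)
Byte[14]=F0: 4-byte lead, need 3 cont bytes. acc=0x0
Byte[15]=A4: continuation. acc=(acc<<6)|0x24=0x24
Byte[16]=82: continuation. acc=(acc<<6)|0x02=0x902
Byte[17]=A0: continuation. acc=(acc<<6)|0x20=0x240A0
Completed: cp=U+240A0 (starts at byte 14)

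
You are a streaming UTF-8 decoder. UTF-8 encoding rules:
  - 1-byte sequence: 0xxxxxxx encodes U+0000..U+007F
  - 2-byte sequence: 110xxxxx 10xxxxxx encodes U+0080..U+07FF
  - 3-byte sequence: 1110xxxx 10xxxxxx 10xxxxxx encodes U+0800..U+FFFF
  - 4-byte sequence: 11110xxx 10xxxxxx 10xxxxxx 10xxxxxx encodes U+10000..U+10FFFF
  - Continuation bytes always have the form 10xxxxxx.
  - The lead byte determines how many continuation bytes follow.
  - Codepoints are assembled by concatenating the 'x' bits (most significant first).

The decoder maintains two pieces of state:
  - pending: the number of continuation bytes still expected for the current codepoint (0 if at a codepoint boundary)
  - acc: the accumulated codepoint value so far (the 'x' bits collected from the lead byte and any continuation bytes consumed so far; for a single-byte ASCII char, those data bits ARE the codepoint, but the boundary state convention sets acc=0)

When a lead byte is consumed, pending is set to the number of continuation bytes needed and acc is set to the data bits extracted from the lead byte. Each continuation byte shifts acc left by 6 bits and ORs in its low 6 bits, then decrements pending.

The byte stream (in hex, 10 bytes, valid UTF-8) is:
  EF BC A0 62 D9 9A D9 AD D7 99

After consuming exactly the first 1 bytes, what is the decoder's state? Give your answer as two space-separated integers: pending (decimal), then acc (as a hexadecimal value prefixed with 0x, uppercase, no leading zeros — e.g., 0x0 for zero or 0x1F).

Byte[0]=EF: 3-byte lead. pending=2, acc=0xF

Answer: 2 0xF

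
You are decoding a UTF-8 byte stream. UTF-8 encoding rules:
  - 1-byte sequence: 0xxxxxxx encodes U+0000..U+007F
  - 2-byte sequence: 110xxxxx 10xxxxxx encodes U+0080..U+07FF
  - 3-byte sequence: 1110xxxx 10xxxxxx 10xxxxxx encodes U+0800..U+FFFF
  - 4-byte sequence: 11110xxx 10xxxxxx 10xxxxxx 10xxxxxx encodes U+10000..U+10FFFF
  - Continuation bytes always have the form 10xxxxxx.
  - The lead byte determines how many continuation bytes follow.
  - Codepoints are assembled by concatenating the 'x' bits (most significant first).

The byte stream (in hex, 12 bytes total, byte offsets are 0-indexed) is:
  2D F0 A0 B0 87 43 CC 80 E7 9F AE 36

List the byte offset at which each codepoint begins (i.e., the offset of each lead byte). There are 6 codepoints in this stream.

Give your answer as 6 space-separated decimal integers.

Byte[0]=2D: 1-byte ASCII. cp=U+002D
Byte[1]=F0: 4-byte lead, need 3 cont bytes. acc=0x0
Byte[2]=A0: continuation. acc=(acc<<6)|0x20=0x20
Byte[3]=B0: continuation. acc=(acc<<6)|0x30=0x830
Byte[4]=87: continuation. acc=(acc<<6)|0x07=0x20C07
Completed: cp=U+20C07 (starts at byte 1)
Byte[5]=43: 1-byte ASCII. cp=U+0043
Byte[6]=CC: 2-byte lead, need 1 cont bytes. acc=0xC
Byte[7]=80: continuation. acc=(acc<<6)|0x00=0x300
Completed: cp=U+0300 (starts at byte 6)
Byte[8]=E7: 3-byte lead, need 2 cont bytes. acc=0x7
Byte[9]=9F: continuation. acc=(acc<<6)|0x1F=0x1DF
Byte[10]=AE: continuation. acc=(acc<<6)|0x2E=0x77EE
Completed: cp=U+77EE (starts at byte 8)
Byte[11]=36: 1-byte ASCII. cp=U+0036

Answer: 0 1 5 6 8 11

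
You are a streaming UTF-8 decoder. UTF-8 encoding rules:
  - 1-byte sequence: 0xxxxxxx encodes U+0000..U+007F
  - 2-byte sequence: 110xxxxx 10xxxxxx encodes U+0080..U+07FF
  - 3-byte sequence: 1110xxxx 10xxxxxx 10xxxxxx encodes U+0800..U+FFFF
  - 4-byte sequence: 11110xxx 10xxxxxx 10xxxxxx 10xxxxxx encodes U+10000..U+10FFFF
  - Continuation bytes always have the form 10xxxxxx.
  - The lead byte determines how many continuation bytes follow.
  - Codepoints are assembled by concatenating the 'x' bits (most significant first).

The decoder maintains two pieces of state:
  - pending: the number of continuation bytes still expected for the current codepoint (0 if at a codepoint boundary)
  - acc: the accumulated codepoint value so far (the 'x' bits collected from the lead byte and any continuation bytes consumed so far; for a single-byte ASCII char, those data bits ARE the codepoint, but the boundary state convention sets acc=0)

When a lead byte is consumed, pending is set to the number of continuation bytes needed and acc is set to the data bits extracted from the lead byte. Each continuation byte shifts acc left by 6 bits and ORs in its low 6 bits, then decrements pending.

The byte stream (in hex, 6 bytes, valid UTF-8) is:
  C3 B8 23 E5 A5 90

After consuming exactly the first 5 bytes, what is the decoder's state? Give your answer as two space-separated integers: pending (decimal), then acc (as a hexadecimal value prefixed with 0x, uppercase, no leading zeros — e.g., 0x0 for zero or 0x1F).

Answer: 1 0x165

Derivation:
Byte[0]=C3: 2-byte lead. pending=1, acc=0x3
Byte[1]=B8: continuation. acc=(acc<<6)|0x38=0xF8, pending=0
Byte[2]=23: 1-byte. pending=0, acc=0x0
Byte[3]=E5: 3-byte lead. pending=2, acc=0x5
Byte[4]=A5: continuation. acc=(acc<<6)|0x25=0x165, pending=1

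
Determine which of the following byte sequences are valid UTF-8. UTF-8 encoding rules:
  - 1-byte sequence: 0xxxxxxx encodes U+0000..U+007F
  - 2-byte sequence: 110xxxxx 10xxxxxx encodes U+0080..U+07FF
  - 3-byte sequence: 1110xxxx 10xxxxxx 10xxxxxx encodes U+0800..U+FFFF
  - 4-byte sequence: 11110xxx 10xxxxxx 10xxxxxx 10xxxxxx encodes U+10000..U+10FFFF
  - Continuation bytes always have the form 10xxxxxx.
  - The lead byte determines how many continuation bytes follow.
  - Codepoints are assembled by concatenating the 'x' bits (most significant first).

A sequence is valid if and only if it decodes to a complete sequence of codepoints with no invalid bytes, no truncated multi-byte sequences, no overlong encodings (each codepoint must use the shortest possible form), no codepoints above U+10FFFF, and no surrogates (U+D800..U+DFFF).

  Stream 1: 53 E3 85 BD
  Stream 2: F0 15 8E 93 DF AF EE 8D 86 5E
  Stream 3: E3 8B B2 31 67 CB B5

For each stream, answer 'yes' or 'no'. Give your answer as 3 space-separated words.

Stream 1: decodes cleanly. VALID
Stream 2: error at byte offset 1. INVALID
Stream 3: decodes cleanly. VALID

Answer: yes no yes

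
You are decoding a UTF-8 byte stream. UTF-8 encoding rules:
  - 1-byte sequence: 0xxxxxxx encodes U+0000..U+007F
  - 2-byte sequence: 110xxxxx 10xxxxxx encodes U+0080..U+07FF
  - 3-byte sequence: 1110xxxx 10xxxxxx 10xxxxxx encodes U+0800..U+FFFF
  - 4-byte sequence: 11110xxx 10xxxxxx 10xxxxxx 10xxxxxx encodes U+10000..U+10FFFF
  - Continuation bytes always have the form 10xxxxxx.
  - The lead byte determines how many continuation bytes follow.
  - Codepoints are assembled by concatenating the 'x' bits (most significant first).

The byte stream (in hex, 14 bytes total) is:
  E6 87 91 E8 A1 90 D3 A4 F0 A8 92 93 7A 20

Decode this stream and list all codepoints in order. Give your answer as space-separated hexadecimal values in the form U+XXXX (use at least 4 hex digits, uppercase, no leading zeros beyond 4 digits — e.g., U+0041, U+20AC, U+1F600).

Byte[0]=E6: 3-byte lead, need 2 cont bytes. acc=0x6
Byte[1]=87: continuation. acc=(acc<<6)|0x07=0x187
Byte[2]=91: continuation. acc=(acc<<6)|0x11=0x61D1
Completed: cp=U+61D1 (starts at byte 0)
Byte[3]=E8: 3-byte lead, need 2 cont bytes. acc=0x8
Byte[4]=A1: continuation. acc=(acc<<6)|0x21=0x221
Byte[5]=90: continuation. acc=(acc<<6)|0x10=0x8850
Completed: cp=U+8850 (starts at byte 3)
Byte[6]=D3: 2-byte lead, need 1 cont bytes. acc=0x13
Byte[7]=A4: continuation. acc=(acc<<6)|0x24=0x4E4
Completed: cp=U+04E4 (starts at byte 6)
Byte[8]=F0: 4-byte lead, need 3 cont bytes. acc=0x0
Byte[9]=A8: continuation. acc=(acc<<6)|0x28=0x28
Byte[10]=92: continuation. acc=(acc<<6)|0x12=0xA12
Byte[11]=93: continuation. acc=(acc<<6)|0x13=0x28493
Completed: cp=U+28493 (starts at byte 8)
Byte[12]=7A: 1-byte ASCII. cp=U+007A
Byte[13]=20: 1-byte ASCII. cp=U+0020

Answer: U+61D1 U+8850 U+04E4 U+28493 U+007A U+0020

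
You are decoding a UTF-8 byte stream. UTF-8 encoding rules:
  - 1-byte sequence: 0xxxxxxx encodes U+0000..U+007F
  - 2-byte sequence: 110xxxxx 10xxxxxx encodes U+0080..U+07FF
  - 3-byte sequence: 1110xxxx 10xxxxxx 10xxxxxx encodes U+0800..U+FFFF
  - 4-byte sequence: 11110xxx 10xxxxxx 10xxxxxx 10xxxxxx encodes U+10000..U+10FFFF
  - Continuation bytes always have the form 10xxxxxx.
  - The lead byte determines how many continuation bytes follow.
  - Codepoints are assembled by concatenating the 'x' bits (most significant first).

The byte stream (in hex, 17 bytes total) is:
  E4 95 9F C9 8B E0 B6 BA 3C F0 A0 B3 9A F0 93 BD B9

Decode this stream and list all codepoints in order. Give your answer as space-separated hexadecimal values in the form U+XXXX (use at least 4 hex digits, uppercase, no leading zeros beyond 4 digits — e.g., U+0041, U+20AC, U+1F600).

Byte[0]=E4: 3-byte lead, need 2 cont bytes. acc=0x4
Byte[1]=95: continuation. acc=(acc<<6)|0x15=0x115
Byte[2]=9F: continuation. acc=(acc<<6)|0x1F=0x455F
Completed: cp=U+455F (starts at byte 0)
Byte[3]=C9: 2-byte lead, need 1 cont bytes. acc=0x9
Byte[4]=8B: continuation. acc=(acc<<6)|0x0B=0x24B
Completed: cp=U+024B (starts at byte 3)
Byte[5]=E0: 3-byte lead, need 2 cont bytes. acc=0x0
Byte[6]=B6: continuation. acc=(acc<<6)|0x36=0x36
Byte[7]=BA: continuation. acc=(acc<<6)|0x3A=0xDBA
Completed: cp=U+0DBA (starts at byte 5)
Byte[8]=3C: 1-byte ASCII. cp=U+003C
Byte[9]=F0: 4-byte lead, need 3 cont bytes. acc=0x0
Byte[10]=A0: continuation. acc=(acc<<6)|0x20=0x20
Byte[11]=B3: continuation. acc=(acc<<6)|0x33=0x833
Byte[12]=9A: continuation. acc=(acc<<6)|0x1A=0x20CDA
Completed: cp=U+20CDA (starts at byte 9)
Byte[13]=F0: 4-byte lead, need 3 cont bytes. acc=0x0
Byte[14]=93: continuation. acc=(acc<<6)|0x13=0x13
Byte[15]=BD: continuation. acc=(acc<<6)|0x3D=0x4FD
Byte[16]=B9: continuation. acc=(acc<<6)|0x39=0x13F79
Completed: cp=U+13F79 (starts at byte 13)

Answer: U+455F U+024B U+0DBA U+003C U+20CDA U+13F79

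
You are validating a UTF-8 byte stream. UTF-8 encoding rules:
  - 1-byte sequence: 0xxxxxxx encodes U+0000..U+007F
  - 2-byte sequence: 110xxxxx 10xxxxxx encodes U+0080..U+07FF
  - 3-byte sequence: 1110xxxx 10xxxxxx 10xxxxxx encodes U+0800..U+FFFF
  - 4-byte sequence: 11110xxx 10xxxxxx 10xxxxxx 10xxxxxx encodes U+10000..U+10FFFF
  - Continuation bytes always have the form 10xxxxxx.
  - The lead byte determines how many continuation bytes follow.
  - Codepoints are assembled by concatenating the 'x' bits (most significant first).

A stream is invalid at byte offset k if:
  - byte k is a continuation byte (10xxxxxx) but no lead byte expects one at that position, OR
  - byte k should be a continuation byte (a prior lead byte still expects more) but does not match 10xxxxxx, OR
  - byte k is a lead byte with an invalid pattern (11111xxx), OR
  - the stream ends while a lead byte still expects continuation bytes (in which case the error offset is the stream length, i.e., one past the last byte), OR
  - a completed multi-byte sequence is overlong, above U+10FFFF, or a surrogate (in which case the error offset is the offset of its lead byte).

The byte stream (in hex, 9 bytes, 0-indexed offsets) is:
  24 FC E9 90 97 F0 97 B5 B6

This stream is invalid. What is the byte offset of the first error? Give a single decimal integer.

Byte[0]=24: 1-byte ASCII. cp=U+0024
Byte[1]=FC: INVALID lead byte (not 0xxx/110x/1110/11110)

Answer: 1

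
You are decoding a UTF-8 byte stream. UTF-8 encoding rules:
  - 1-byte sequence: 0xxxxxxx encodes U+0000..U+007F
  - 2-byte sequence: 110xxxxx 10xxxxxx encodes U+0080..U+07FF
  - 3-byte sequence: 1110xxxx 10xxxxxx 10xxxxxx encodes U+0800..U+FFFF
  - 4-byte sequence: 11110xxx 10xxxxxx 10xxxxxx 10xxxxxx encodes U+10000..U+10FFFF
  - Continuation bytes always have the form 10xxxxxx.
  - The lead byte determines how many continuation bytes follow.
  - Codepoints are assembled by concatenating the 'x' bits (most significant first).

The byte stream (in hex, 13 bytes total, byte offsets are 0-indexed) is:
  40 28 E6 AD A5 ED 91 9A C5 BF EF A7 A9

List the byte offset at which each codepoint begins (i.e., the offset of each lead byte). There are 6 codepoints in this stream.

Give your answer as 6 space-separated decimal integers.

Byte[0]=40: 1-byte ASCII. cp=U+0040
Byte[1]=28: 1-byte ASCII. cp=U+0028
Byte[2]=E6: 3-byte lead, need 2 cont bytes. acc=0x6
Byte[3]=AD: continuation. acc=(acc<<6)|0x2D=0x1AD
Byte[4]=A5: continuation. acc=(acc<<6)|0x25=0x6B65
Completed: cp=U+6B65 (starts at byte 2)
Byte[5]=ED: 3-byte lead, need 2 cont bytes. acc=0xD
Byte[6]=91: continuation. acc=(acc<<6)|0x11=0x351
Byte[7]=9A: continuation. acc=(acc<<6)|0x1A=0xD45A
Completed: cp=U+D45A (starts at byte 5)
Byte[8]=C5: 2-byte lead, need 1 cont bytes. acc=0x5
Byte[9]=BF: continuation. acc=(acc<<6)|0x3F=0x17F
Completed: cp=U+017F (starts at byte 8)
Byte[10]=EF: 3-byte lead, need 2 cont bytes. acc=0xF
Byte[11]=A7: continuation. acc=(acc<<6)|0x27=0x3E7
Byte[12]=A9: continuation. acc=(acc<<6)|0x29=0xF9E9
Completed: cp=U+F9E9 (starts at byte 10)

Answer: 0 1 2 5 8 10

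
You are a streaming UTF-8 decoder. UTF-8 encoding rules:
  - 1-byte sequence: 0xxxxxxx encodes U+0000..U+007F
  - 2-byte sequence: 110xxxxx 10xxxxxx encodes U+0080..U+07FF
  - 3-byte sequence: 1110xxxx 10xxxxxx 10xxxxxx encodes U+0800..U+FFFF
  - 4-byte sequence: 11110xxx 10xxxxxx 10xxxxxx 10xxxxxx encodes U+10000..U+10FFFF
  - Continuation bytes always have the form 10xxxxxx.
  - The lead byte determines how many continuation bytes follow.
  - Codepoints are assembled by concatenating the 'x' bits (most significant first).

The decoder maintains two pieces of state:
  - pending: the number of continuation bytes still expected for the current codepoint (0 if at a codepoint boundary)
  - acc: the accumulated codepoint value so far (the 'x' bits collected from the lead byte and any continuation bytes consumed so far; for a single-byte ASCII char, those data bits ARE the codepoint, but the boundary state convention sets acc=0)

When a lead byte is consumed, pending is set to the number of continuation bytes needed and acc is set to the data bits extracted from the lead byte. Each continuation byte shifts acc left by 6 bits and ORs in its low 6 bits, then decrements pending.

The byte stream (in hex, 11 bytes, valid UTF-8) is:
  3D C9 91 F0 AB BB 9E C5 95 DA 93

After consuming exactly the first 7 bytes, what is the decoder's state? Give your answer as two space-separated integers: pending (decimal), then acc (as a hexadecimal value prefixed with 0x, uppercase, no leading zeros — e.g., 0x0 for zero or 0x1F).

Byte[0]=3D: 1-byte. pending=0, acc=0x0
Byte[1]=C9: 2-byte lead. pending=1, acc=0x9
Byte[2]=91: continuation. acc=(acc<<6)|0x11=0x251, pending=0
Byte[3]=F0: 4-byte lead. pending=3, acc=0x0
Byte[4]=AB: continuation. acc=(acc<<6)|0x2B=0x2B, pending=2
Byte[5]=BB: continuation. acc=(acc<<6)|0x3B=0xAFB, pending=1
Byte[6]=9E: continuation. acc=(acc<<6)|0x1E=0x2BEDE, pending=0

Answer: 0 0x2BEDE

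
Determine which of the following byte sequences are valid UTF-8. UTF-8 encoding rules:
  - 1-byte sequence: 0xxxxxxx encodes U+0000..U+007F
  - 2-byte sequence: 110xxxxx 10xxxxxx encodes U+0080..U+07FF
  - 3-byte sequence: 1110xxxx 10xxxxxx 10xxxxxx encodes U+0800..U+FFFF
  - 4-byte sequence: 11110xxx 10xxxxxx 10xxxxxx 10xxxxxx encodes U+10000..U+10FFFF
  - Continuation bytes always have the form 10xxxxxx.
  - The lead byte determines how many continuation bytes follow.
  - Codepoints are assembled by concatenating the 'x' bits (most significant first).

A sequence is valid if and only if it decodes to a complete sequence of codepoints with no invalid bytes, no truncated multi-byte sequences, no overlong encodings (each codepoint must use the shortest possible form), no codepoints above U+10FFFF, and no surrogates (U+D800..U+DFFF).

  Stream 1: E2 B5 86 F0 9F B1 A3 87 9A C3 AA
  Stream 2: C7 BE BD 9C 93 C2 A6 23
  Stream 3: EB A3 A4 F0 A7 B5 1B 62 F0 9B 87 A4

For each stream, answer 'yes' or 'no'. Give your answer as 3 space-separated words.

Stream 1: error at byte offset 7. INVALID
Stream 2: error at byte offset 2. INVALID
Stream 3: error at byte offset 6. INVALID

Answer: no no no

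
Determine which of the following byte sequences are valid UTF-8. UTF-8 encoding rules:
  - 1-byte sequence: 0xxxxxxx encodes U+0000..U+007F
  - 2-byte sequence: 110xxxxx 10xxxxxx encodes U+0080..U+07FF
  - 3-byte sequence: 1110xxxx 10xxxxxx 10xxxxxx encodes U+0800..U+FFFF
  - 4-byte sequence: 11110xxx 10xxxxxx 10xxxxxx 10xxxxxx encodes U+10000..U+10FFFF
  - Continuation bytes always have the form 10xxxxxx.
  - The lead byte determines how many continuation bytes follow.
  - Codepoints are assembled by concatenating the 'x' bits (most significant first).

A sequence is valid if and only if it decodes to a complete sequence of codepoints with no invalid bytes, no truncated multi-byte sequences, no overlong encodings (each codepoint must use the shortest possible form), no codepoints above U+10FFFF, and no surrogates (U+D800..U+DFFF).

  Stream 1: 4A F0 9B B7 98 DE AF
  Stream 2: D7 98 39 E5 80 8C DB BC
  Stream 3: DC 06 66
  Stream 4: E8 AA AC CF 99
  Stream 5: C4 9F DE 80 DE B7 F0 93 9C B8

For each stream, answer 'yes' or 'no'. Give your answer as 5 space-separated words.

Answer: yes yes no yes yes

Derivation:
Stream 1: decodes cleanly. VALID
Stream 2: decodes cleanly. VALID
Stream 3: error at byte offset 1. INVALID
Stream 4: decodes cleanly. VALID
Stream 5: decodes cleanly. VALID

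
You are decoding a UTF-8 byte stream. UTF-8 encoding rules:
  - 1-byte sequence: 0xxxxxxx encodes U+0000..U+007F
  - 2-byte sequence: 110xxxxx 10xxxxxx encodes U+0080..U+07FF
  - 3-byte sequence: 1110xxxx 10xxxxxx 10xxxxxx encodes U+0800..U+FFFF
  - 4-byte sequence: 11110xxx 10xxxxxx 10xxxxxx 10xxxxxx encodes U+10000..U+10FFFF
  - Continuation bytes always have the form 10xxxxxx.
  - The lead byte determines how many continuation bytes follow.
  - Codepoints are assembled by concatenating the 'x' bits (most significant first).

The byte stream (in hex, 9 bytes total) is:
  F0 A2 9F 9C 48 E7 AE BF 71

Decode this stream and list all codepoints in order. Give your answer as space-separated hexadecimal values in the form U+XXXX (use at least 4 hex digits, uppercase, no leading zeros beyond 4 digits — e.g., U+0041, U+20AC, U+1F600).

Byte[0]=F0: 4-byte lead, need 3 cont bytes. acc=0x0
Byte[1]=A2: continuation. acc=(acc<<6)|0x22=0x22
Byte[2]=9F: continuation. acc=(acc<<6)|0x1F=0x89F
Byte[3]=9C: continuation. acc=(acc<<6)|0x1C=0x227DC
Completed: cp=U+227DC (starts at byte 0)
Byte[4]=48: 1-byte ASCII. cp=U+0048
Byte[5]=E7: 3-byte lead, need 2 cont bytes. acc=0x7
Byte[6]=AE: continuation. acc=(acc<<6)|0x2E=0x1EE
Byte[7]=BF: continuation. acc=(acc<<6)|0x3F=0x7BBF
Completed: cp=U+7BBF (starts at byte 5)
Byte[8]=71: 1-byte ASCII. cp=U+0071

Answer: U+227DC U+0048 U+7BBF U+0071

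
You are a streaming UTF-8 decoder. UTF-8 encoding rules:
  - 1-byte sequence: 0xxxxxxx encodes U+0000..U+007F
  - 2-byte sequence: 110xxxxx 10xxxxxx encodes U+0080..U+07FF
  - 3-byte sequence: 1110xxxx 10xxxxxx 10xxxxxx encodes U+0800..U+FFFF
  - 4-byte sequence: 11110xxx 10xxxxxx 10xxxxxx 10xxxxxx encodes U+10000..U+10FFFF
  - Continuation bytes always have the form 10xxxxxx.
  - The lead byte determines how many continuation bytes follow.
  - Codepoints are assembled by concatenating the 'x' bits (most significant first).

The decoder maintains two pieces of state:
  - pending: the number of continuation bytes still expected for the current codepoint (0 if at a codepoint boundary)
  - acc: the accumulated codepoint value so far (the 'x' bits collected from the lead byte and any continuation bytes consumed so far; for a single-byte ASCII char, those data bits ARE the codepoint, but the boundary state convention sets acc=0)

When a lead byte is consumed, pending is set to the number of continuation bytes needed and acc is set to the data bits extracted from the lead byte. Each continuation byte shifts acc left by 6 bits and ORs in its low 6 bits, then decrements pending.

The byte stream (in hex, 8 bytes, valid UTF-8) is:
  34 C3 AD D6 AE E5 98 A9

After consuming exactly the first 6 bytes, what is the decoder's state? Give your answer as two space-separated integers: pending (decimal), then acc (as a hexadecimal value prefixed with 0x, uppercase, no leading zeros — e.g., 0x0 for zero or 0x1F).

Byte[0]=34: 1-byte. pending=0, acc=0x0
Byte[1]=C3: 2-byte lead. pending=1, acc=0x3
Byte[2]=AD: continuation. acc=(acc<<6)|0x2D=0xED, pending=0
Byte[3]=D6: 2-byte lead. pending=1, acc=0x16
Byte[4]=AE: continuation. acc=(acc<<6)|0x2E=0x5AE, pending=0
Byte[5]=E5: 3-byte lead. pending=2, acc=0x5

Answer: 2 0x5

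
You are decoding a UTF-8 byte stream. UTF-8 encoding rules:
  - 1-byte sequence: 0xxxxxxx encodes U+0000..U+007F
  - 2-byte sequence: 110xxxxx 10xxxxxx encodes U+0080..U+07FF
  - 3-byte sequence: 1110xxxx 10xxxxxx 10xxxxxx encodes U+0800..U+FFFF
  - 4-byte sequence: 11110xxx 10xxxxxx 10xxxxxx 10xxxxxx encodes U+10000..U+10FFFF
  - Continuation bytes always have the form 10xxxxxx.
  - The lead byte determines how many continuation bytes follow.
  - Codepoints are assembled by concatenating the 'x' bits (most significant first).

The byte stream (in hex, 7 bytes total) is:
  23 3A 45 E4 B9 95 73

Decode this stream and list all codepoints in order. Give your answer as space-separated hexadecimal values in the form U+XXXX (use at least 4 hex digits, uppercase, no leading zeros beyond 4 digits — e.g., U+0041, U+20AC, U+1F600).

Byte[0]=23: 1-byte ASCII. cp=U+0023
Byte[1]=3A: 1-byte ASCII. cp=U+003A
Byte[2]=45: 1-byte ASCII. cp=U+0045
Byte[3]=E4: 3-byte lead, need 2 cont bytes. acc=0x4
Byte[4]=B9: continuation. acc=(acc<<6)|0x39=0x139
Byte[5]=95: continuation. acc=(acc<<6)|0x15=0x4E55
Completed: cp=U+4E55 (starts at byte 3)
Byte[6]=73: 1-byte ASCII. cp=U+0073

Answer: U+0023 U+003A U+0045 U+4E55 U+0073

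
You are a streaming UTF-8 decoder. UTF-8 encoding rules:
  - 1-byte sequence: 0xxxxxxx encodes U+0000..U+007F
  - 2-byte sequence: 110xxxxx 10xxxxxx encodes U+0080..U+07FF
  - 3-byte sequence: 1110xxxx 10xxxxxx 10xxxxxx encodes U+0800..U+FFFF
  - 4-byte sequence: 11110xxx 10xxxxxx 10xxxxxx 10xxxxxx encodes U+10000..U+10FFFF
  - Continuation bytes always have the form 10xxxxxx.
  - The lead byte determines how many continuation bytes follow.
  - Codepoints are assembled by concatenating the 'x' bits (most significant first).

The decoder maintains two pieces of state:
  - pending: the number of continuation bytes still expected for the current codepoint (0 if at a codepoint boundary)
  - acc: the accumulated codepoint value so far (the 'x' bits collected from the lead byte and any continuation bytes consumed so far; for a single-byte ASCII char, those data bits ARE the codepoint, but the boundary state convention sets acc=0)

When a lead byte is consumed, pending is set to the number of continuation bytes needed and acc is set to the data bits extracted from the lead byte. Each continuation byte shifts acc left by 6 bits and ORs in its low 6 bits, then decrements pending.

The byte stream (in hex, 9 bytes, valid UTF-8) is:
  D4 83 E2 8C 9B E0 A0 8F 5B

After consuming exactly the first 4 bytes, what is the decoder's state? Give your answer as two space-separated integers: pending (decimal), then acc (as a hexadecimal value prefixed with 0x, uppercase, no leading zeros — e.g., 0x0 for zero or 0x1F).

Answer: 1 0x8C

Derivation:
Byte[0]=D4: 2-byte lead. pending=1, acc=0x14
Byte[1]=83: continuation. acc=(acc<<6)|0x03=0x503, pending=0
Byte[2]=E2: 3-byte lead. pending=2, acc=0x2
Byte[3]=8C: continuation. acc=(acc<<6)|0x0C=0x8C, pending=1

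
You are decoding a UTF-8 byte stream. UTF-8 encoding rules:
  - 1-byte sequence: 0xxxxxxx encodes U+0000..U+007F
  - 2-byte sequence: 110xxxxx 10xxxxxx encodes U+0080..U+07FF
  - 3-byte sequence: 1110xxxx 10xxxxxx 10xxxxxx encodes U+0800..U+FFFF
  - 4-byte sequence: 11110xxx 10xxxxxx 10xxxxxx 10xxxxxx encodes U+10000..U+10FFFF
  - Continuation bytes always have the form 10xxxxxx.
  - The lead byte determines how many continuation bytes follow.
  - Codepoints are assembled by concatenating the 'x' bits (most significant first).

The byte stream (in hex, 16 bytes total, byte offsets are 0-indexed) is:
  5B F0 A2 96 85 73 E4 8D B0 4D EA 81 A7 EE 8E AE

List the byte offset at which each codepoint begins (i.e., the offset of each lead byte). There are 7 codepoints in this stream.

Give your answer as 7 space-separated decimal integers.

Answer: 0 1 5 6 9 10 13

Derivation:
Byte[0]=5B: 1-byte ASCII. cp=U+005B
Byte[1]=F0: 4-byte lead, need 3 cont bytes. acc=0x0
Byte[2]=A2: continuation. acc=(acc<<6)|0x22=0x22
Byte[3]=96: continuation. acc=(acc<<6)|0x16=0x896
Byte[4]=85: continuation. acc=(acc<<6)|0x05=0x22585
Completed: cp=U+22585 (starts at byte 1)
Byte[5]=73: 1-byte ASCII. cp=U+0073
Byte[6]=E4: 3-byte lead, need 2 cont bytes. acc=0x4
Byte[7]=8D: continuation. acc=(acc<<6)|0x0D=0x10D
Byte[8]=B0: continuation. acc=(acc<<6)|0x30=0x4370
Completed: cp=U+4370 (starts at byte 6)
Byte[9]=4D: 1-byte ASCII. cp=U+004D
Byte[10]=EA: 3-byte lead, need 2 cont bytes. acc=0xA
Byte[11]=81: continuation. acc=(acc<<6)|0x01=0x281
Byte[12]=A7: continuation. acc=(acc<<6)|0x27=0xA067
Completed: cp=U+A067 (starts at byte 10)
Byte[13]=EE: 3-byte lead, need 2 cont bytes. acc=0xE
Byte[14]=8E: continuation. acc=(acc<<6)|0x0E=0x38E
Byte[15]=AE: continuation. acc=(acc<<6)|0x2E=0xE3AE
Completed: cp=U+E3AE (starts at byte 13)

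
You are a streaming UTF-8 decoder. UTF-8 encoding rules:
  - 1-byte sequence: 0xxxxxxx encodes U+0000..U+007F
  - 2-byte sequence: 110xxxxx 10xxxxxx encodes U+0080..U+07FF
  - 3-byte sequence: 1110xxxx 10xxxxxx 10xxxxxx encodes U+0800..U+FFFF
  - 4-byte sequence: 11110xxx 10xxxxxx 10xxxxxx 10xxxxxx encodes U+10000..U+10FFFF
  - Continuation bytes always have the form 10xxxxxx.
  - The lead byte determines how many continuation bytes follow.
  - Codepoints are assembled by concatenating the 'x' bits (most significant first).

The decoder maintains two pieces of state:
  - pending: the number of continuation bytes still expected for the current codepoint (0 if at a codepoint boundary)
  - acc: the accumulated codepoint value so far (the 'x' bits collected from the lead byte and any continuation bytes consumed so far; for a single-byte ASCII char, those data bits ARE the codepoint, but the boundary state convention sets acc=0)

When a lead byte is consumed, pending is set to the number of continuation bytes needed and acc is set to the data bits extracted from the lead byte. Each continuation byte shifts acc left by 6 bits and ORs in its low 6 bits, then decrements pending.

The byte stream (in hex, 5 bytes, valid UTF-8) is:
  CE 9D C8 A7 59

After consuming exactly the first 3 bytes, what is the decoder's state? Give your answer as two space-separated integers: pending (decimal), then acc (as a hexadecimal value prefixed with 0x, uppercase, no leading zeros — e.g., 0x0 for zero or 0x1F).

Byte[0]=CE: 2-byte lead. pending=1, acc=0xE
Byte[1]=9D: continuation. acc=(acc<<6)|0x1D=0x39D, pending=0
Byte[2]=C8: 2-byte lead. pending=1, acc=0x8

Answer: 1 0x8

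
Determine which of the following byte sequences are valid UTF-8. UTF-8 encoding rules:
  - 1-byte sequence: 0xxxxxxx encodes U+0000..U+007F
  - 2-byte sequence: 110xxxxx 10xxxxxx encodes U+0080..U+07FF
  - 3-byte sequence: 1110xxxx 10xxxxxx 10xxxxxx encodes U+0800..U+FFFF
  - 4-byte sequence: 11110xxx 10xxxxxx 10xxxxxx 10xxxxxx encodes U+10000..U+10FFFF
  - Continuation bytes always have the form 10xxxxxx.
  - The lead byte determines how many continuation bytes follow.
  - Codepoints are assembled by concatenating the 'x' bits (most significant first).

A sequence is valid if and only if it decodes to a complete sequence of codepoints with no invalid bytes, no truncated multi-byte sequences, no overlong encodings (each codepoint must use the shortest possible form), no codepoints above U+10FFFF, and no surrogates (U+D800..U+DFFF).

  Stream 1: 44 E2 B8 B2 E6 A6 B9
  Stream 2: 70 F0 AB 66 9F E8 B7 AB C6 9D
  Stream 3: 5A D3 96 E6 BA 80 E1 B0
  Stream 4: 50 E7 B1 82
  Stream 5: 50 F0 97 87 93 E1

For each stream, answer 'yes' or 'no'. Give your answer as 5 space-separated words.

Stream 1: decodes cleanly. VALID
Stream 2: error at byte offset 3. INVALID
Stream 3: error at byte offset 8. INVALID
Stream 4: decodes cleanly. VALID
Stream 5: error at byte offset 6. INVALID

Answer: yes no no yes no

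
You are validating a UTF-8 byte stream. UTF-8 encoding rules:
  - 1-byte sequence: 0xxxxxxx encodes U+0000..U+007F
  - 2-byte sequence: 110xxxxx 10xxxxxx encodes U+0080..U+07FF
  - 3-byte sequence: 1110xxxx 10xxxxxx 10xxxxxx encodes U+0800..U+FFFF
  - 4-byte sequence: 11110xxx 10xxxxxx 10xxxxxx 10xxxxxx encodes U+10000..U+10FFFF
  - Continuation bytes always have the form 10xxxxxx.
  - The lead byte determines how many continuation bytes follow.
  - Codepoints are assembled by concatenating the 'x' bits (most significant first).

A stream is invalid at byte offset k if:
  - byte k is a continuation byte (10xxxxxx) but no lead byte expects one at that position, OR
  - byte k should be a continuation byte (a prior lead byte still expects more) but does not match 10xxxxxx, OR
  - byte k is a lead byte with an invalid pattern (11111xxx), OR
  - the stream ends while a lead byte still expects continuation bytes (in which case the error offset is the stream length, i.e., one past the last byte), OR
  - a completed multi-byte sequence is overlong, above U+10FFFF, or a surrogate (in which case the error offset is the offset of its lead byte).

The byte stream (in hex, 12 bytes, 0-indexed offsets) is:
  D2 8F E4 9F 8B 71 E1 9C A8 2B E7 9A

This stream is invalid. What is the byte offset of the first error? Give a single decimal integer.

Answer: 12

Derivation:
Byte[0]=D2: 2-byte lead, need 1 cont bytes. acc=0x12
Byte[1]=8F: continuation. acc=(acc<<6)|0x0F=0x48F
Completed: cp=U+048F (starts at byte 0)
Byte[2]=E4: 3-byte lead, need 2 cont bytes. acc=0x4
Byte[3]=9F: continuation. acc=(acc<<6)|0x1F=0x11F
Byte[4]=8B: continuation. acc=(acc<<6)|0x0B=0x47CB
Completed: cp=U+47CB (starts at byte 2)
Byte[5]=71: 1-byte ASCII. cp=U+0071
Byte[6]=E1: 3-byte lead, need 2 cont bytes. acc=0x1
Byte[7]=9C: continuation. acc=(acc<<6)|0x1C=0x5C
Byte[8]=A8: continuation. acc=(acc<<6)|0x28=0x1728
Completed: cp=U+1728 (starts at byte 6)
Byte[9]=2B: 1-byte ASCII. cp=U+002B
Byte[10]=E7: 3-byte lead, need 2 cont bytes. acc=0x7
Byte[11]=9A: continuation. acc=(acc<<6)|0x1A=0x1DA
Byte[12]: stream ended, expected continuation. INVALID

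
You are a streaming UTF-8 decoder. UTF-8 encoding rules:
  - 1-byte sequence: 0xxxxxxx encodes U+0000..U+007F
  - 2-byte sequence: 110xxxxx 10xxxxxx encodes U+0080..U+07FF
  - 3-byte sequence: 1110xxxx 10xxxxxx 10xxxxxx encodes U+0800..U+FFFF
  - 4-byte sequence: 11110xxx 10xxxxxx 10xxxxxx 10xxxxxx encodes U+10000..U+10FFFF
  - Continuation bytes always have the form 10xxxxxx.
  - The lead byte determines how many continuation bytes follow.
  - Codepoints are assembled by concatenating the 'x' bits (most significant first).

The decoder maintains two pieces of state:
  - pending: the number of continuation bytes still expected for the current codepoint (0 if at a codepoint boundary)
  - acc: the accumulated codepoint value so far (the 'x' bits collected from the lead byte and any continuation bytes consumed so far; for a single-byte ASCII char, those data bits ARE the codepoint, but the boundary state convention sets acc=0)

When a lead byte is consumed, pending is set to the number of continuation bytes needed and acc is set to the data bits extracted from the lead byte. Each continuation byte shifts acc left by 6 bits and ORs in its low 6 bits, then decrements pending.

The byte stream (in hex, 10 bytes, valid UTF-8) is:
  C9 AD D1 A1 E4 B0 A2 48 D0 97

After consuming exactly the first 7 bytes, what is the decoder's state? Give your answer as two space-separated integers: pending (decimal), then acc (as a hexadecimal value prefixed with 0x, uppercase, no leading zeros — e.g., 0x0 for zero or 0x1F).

Byte[0]=C9: 2-byte lead. pending=1, acc=0x9
Byte[1]=AD: continuation. acc=(acc<<6)|0x2D=0x26D, pending=0
Byte[2]=D1: 2-byte lead. pending=1, acc=0x11
Byte[3]=A1: continuation. acc=(acc<<6)|0x21=0x461, pending=0
Byte[4]=E4: 3-byte lead. pending=2, acc=0x4
Byte[5]=B0: continuation. acc=(acc<<6)|0x30=0x130, pending=1
Byte[6]=A2: continuation. acc=(acc<<6)|0x22=0x4C22, pending=0

Answer: 0 0x4C22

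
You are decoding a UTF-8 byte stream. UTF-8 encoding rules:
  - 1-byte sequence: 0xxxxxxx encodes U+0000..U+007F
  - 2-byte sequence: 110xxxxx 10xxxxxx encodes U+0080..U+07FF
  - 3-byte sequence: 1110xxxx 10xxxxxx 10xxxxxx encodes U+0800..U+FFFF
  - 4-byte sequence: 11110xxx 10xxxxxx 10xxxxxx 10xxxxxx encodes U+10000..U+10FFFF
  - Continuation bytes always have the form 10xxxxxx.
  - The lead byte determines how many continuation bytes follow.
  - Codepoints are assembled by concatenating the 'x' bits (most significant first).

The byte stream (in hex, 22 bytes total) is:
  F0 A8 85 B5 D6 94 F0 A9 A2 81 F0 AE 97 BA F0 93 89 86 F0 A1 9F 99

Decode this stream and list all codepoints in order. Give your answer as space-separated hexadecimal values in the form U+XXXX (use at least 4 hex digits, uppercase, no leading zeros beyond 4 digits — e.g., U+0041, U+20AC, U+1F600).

Byte[0]=F0: 4-byte lead, need 3 cont bytes. acc=0x0
Byte[1]=A8: continuation. acc=(acc<<6)|0x28=0x28
Byte[2]=85: continuation. acc=(acc<<6)|0x05=0xA05
Byte[3]=B5: continuation. acc=(acc<<6)|0x35=0x28175
Completed: cp=U+28175 (starts at byte 0)
Byte[4]=D6: 2-byte lead, need 1 cont bytes. acc=0x16
Byte[5]=94: continuation. acc=(acc<<6)|0x14=0x594
Completed: cp=U+0594 (starts at byte 4)
Byte[6]=F0: 4-byte lead, need 3 cont bytes. acc=0x0
Byte[7]=A9: continuation. acc=(acc<<6)|0x29=0x29
Byte[8]=A2: continuation. acc=(acc<<6)|0x22=0xA62
Byte[9]=81: continuation. acc=(acc<<6)|0x01=0x29881
Completed: cp=U+29881 (starts at byte 6)
Byte[10]=F0: 4-byte lead, need 3 cont bytes. acc=0x0
Byte[11]=AE: continuation. acc=(acc<<6)|0x2E=0x2E
Byte[12]=97: continuation. acc=(acc<<6)|0x17=0xB97
Byte[13]=BA: continuation. acc=(acc<<6)|0x3A=0x2E5FA
Completed: cp=U+2E5FA (starts at byte 10)
Byte[14]=F0: 4-byte lead, need 3 cont bytes. acc=0x0
Byte[15]=93: continuation. acc=(acc<<6)|0x13=0x13
Byte[16]=89: continuation. acc=(acc<<6)|0x09=0x4C9
Byte[17]=86: continuation. acc=(acc<<6)|0x06=0x13246
Completed: cp=U+13246 (starts at byte 14)
Byte[18]=F0: 4-byte lead, need 3 cont bytes. acc=0x0
Byte[19]=A1: continuation. acc=(acc<<6)|0x21=0x21
Byte[20]=9F: continuation. acc=(acc<<6)|0x1F=0x85F
Byte[21]=99: continuation. acc=(acc<<6)|0x19=0x217D9
Completed: cp=U+217D9 (starts at byte 18)

Answer: U+28175 U+0594 U+29881 U+2E5FA U+13246 U+217D9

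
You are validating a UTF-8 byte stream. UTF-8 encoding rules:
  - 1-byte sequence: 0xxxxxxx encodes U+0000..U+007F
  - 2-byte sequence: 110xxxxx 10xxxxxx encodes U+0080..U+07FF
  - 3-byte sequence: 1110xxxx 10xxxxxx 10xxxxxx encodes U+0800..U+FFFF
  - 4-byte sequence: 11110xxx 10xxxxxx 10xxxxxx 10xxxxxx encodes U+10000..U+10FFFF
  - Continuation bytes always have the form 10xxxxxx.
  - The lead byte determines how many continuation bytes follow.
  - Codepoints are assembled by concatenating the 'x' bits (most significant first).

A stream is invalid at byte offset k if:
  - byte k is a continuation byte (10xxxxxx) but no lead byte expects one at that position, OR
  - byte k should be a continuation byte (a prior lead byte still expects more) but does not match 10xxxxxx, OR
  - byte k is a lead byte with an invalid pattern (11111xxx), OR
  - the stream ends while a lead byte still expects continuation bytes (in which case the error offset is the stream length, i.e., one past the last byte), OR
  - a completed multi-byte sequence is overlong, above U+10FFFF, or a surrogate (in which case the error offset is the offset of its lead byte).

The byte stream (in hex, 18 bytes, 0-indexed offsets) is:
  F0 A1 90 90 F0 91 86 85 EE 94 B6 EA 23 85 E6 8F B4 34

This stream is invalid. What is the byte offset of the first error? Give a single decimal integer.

Answer: 12

Derivation:
Byte[0]=F0: 4-byte lead, need 3 cont bytes. acc=0x0
Byte[1]=A1: continuation. acc=(acc<<6)|0x21=0x21
Byte[2]=90: continuation. acc=(acc<<6)|0x10=0x850
Byte[3]=90: continuation. acc=(acc<<6)|0x10=0x21410
Completed: cp=U+21410 (starts at byte 0)
Byte[4]=F0: 4-byte lead, need 3 cont bytes. acc=0x0
Byte[5]=91: continuation. acc=(acc<<6)|0x11=0x11
Byte[6]=86: continuation. acc=(acc<<6)|0x06=0x446
Byte[7]=85: continuation. acc=(acc<<6)|0x05=0x11185
Completed: cp=U+11185 (starts at byte 4)
Byte[8]=EE: 3-byte lead, need 2 cont bytes. acc=0xE
Byte[9]=94: continuation. acc=(acc<<6)|0x14=0x394
Byte[10]=B6: continuation. acc=(acc<<6)|0x36=0xE536
Completed: cp=U+E536 (starts at byte 8)
Byte[11]=EA: 3-byte lead, need 2 cont bytes. acc=0xA
Byte[12]=23: expected 10xxxxxx continuation. INVALID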